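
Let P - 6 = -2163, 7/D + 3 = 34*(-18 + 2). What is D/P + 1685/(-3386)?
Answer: -1988072413/3995070294 ≈ -0.49763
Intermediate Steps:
D = -7/547 (D = 7/(-3 + 34*(-18 + 2)) = 7/(-3 + 34*(-16)) = 7/(-3 - 544) = 7/(-547) = 7*(-1/547) = -7/547 ≈ -0.012797)
P = -2157 (P = 6 - 2163 = -2157)
D/P + 1685/(-3386) = -7/547/(-2157) + 1685/(-3386) = -7/547*(-1/2157) + 1685*(-1/3386) = 7/1179879 - 1685/3386 = -1988072413/3995070294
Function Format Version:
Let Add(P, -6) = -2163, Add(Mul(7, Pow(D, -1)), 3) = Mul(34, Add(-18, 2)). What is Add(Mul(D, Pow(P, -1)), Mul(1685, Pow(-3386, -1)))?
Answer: Rational(-1988072413, 3995070294) ≈ -0.49763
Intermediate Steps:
D = Rational(-7, 547) (D = Mul(7, Pow(Add(-3, Mul(34, Add(-18, 2))), -1)) = Mul(7, Pow(Add(-3, Mul(34, -16)), -1)) = Mul(7, Pow(Add(-3, -544), -1)) = Mul(7, Pow(-547, -1)) = Mul(7, Rational(-1, 547)) = Rational(-7, 547) ≈ -0.012797)
P = -2157 (P = Add(6, -2163) = -2157)
Add(Mul(D, Pow(P, -1)), Mul(1685, Pow(-3386, -1))) = Add(Mul(Rational(-7, 547), Pow(-2157, -1)), Mul(1685, Pow(-3386, -1))) = Add(Mul(Rational(-7, 547), Rational(-1, 2157)), Mul(1685, Rational(-1, 3386))) = Add(Rational(7, 1179879), Rational(-1685, 3386)) = Rational(-1988072413, 3995070294)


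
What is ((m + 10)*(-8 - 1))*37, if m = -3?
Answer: -2331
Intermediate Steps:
((m + 10)*(-8 - 1))*37 = ((-3 + 10)*(-8 - 1))*37 = (7*(-9))*37 = -63*37 = -2331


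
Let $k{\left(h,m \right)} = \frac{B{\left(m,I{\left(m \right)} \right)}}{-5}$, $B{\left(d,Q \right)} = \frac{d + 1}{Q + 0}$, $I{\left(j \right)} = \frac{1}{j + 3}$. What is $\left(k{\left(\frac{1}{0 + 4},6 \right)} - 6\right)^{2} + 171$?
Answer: $\frac{12924}{25} \approx 516.96$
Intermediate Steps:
$I{\left(j \right)} = \frac{1}{3 + j}$
$B{\left(d,Q \right)} = \frac{1 + d}{Q}$
$k{\left(h,m \right)} = - \frac{\left(1 + m\right) \left(3 + m\right)}{5}$ ($k{\left(h,m \right)} = \frac{\frac{1}{\frac{1}{3 + m}} \left(1 + m\right)}{-5} = \left(3 + m\right) \left(1 + m\right) \left(- \frac{1}{5}\right) = \left(1 + m\right) \left(3 + m\right) \left(- \frac{1}{5}\right) = - \frac{\left(1 + m\right) \left(3 + m\right)}{5}$)
$\left(k{\left(\frac{1}{0 + 4},6 \right)} - 6\right)^{2} + 171 = \left(- \frac{\left(1 + 6\right) \left(3 + 6\right)}{5} - 6\right)^{2} + 171 = \left(\left(- \frac{1}{5}\right) 7 \cdot 9 - 6\right)^{2} + 171 = \left(- \frac{63}{5} - 6\right)^{2} + 171 = \left(- \frac{93}{5}\right)^{2} + 171 = \frac{8649}{25} + 171 = \frac{12924}{25}$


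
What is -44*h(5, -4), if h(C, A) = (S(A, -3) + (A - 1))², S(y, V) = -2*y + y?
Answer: -44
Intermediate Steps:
S(y, V) = -y
h(C, A) = 1 (h(C, A) = (-A + (A - 1))² = (-A + (-1 + A))² = (-1)² = 1)
-44*h(5, -4) = -44*1 = -44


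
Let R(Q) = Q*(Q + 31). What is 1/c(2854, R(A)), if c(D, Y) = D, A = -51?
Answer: 1/2854 ≈ 0.00035039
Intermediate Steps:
R(Q) = Q*(31 + Q)
1/c(2854, R(A)) = 1/2854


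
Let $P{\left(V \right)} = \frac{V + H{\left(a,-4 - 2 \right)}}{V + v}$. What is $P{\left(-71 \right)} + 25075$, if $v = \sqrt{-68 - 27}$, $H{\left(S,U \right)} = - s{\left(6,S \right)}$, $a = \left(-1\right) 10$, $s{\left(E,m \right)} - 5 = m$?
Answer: $\frac{21464981}{856} + \frac{11 i \sqrt{95}}{856} \approx 25076.0 + 0.12525 i$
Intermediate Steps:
$s{\left(E,m \right)} = 5 + m$
$a = -10$
$H{\left(S,U \right)} = -5 - S$ ($H{\left(S,U \right)} = - (5 + S) = -5 - S$)
$v = i \sqrt{95}$ ($v = \sqrt{-95} = i \sqrt{95} \approx 9.7468 i$)
$P{\left(V \right)} = \frac{5 + V}{V + i \sqrt{95}}$ ($P{\left(V \right)} = \frac{V - -5}{V + i \sqrt{95}} = \frac{V + \left(-5 + 10\right)}{V + i \sqrt{95}} = \frac{V + 5}{V + i \sqrt{95}} = \frac{5 + V}{V + i \sqrt{95}}$)
$P{\left(-71 \right)} + 25075 = \frac{5 - 71}{-71 + i \sqrt{95}} + 25075 = \frac{1}{-71 + i \sqrt{95}} \left(-66\right) + 25075 = - \frac{66}{-71 + i \sqrt{95}} + 25075 = 25075 - \frac{66}{-71 + i \sqrt{95}}$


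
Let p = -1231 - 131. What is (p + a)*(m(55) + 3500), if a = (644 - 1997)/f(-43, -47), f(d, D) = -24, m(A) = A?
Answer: -37131975/8 ≈ -4.6415e+6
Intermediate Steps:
p = -1362
a = 451/8 (a = (644 - 1997)/(-24) = -1353*(-1/24) = 451/8 ≈ 56.375)
(p + a)*(m(55) + 3500) = (-1362 + 451/8)*(55 + 3500) = -10445/8*3555 = -37131975/8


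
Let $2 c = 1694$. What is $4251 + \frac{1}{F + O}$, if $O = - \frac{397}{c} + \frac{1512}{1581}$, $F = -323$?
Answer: $\frac{611971464649}{143959518} \approx 4251.0$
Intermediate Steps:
$c = 847$ ($c = \frac{1}{2} \cdot 1694 = 847$)
$O = \frac{217669}{446369}$ ($O = - \frac{397}{847} + \frac{1512}{1581} = \left(-397\right) \frac{1}{847} + 1512 \cdot \frac{1}{1581} = - \frac{397}{847} + \frac{504}{527} = \frac{217669}{446369} \approx 0.48764$)
$4251 + \frac{1}{F + O} = 4251 + \frac{1}{-323 + \frac{217669}{446369}} = 4251 + \frac{1}{- \frac{143959518}{446369}} = 4251 - \frac{446369}{143959518} = \frac{611971464649}{143959518}$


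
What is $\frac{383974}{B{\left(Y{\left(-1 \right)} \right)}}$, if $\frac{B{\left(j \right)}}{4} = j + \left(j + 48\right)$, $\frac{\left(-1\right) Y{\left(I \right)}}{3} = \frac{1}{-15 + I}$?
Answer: $\frac{767948}{387} \approx 1984.4$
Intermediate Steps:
$Y{\left(I \right)} = - \frac{3}{-15 + I}$
$B{\left(j \right)} = 192 + 8 j$ ($B{\left(j \right)} = 4 \left(j + \left(j + 48\right)\right) = 4 \left(j + \left(48 + j\right)\right) = 4 \left(48 + 2 j\right) = 192 + 8 j$)
$\frac{383974}{B{\left(Y{\left(-1 \right)} \right)}} = \frac{383974}{192 + 8 \left(- \frac{3}{-15 - 1}\right)} = \frac{383974}{192 + 8 \left(- \frac{3}{-16}\right)} = \frac{383974}{192 + 8 \left(\left(-3\right) \left(- \frac{1}{16}\right)\right)} = \frac{383974}{192 + 8 \cdot \frac{3}{16}} = \frac{383974}{192 + \frac{3}{2}} = \frac{383974}{\frac{387}{2}} = 383974 \cdot \frac{2}{387} = \frac{767948}{387}$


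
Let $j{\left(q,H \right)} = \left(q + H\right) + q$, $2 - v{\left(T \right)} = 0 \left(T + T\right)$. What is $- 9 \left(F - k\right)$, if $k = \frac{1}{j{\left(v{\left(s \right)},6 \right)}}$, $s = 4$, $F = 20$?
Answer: $- \frac{1791}{10} \approx -179.1$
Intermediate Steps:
$v{\left(T \right)} = 2$ ($v{\left(T \right)} = 2 - 0 \left(T + T\right) = 2 - 0 \cdot 2 T = 2 - 0 = 2 + 0 = 2$)
$j{\left(q,H \right)} = H + 2 q$ ($j{\left(q,H \right)} = \left(H + q\right) + q = H + 2 q$)
$k = \frac{1}{10}$ ($k = \frac{1}{6 + 2 \cdot 2} = \frac{1}{6 + 4} = \frac{1}{10} \approx 0.1$)
$- 9 \left(F - k\right) = - 9 \left(20 - \frac{1}{10}\right) = \left(-9\right) \frac{199}{10} = - \frac{1791}{10}$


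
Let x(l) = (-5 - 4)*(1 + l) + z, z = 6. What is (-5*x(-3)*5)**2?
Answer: 360000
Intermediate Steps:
x(l) = -3 - 9*l (x(l) = (-5 - 4)*(1 + l) + 6 = -9*(1 + l) + 6 = (-9 - 9*l) + 6 = -3 - 9*l)
(-5*x(-3)*5)**2 = (-5*(-3 - 9*(-3))*5)**2 = (-5*(-3 + 27)*5)**2 = (-5*24*5)**2 = (-120*5)**2 = (-600)**2 = 360000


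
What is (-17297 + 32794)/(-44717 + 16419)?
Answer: -15497/28298 ≈ -0.54764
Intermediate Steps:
(-17297 + 32794)/(-44717 + 16419) = 15497/(-28298) = 15497*(-1/28298) = -15497/28298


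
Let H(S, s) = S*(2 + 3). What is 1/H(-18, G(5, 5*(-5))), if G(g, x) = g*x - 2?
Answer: -1/90 ≈ -0.011111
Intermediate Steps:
G(g, x) = -2 + g*x
H(S, s) = 5*S (H(S, s) = S*5 = 5*S)
1/H(-18, G(5, 5*(-5))) = 1/(5*(-18)) = 1/(-90) = -1/90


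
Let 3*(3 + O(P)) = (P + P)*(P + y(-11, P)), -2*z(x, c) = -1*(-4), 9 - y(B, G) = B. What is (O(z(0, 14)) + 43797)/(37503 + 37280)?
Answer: 43770/74783 ≈ 0.58529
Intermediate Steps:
y(B, G) = 9 - B
z(x, c) = -2 (z(x, c) = -(-1)*(-4)/2 = -½*4 = -2)
O(P) = -3 + 2*P*(20 + P)/3 (O(P) = -3 + ((P + P)*(P + (9 - 1*(-11))))/3 = -3 + ((2*P)*(P + (9 + 11)))/3 = -3 + ((2*P)*(P + 20))/3 = -3 + ((2*P)*(20 + P))/3 = -3 + (2*P*(20 + P))/3 = -3 + 2*P*(20 + P)/3)
(O(z(0, 14)) + 43797)/(37503 + 37280) = ((-3 + (⅔)*(-2)² + (40/3)*(-2)) + 43797)/(37503 + 37280) = ((-3 + (⅔)*4 - 80/3) + 43797)/74783 = ((-3 + 8/3 - 80/3) + 43797)*(1/74783) = (-27 + 43797)*(1/74783) = 43770*(1/74783) = 43770/74783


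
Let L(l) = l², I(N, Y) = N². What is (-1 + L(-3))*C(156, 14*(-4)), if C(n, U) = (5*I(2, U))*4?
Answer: 640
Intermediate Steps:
C(n, U) = 80 (C(n, U) = (5*2²)*4 = (5*4)*4 = 20*4 = 80)
(-1 + L(-3))*C(156, 14*(-4)) = (-1 + (-3)²)*80 = (-1 + 9)*80 = 8*80 = 640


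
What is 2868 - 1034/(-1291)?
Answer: 3703622/1291 ≈ 2868.8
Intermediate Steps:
2868 - 1034/(-1291) = 2868 - 1034*(-1)/1291 = 2868 - 1*(-1034/1291) = 2868 + 1034/1291 = 3703622/1291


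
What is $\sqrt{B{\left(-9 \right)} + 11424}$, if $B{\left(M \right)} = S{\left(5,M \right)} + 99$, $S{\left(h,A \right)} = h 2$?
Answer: $\sqrt{11533} \approx 107.39$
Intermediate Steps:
$S{\left(h,A \right)} = 2 h$
$B{\left(M \right)} = 109$ ($B{\left(M \right)} = 2 \cdot 5 + 99 = 10 + 99 = 109$)
$\sqrt{B{\left(-9 \right)} + 11424} = \sqrt{109 + 11424} = \sqrt{11533}$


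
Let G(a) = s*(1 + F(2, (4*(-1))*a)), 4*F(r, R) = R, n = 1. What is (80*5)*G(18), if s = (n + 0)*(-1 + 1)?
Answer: 0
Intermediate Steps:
F(r, R) = R/4
s = 0 (s = (1 + 0)*(-1 + 1) = 1*0 = 0)
G(a) = 0 (G(a) = 0*(1 + ((4*(-1))*a)/4) = 0*(1 + (-4*a)/4) = 0*(1 - a) = 0)
(80*5)*G(18) = (80*5)*0 = 400*0 = 0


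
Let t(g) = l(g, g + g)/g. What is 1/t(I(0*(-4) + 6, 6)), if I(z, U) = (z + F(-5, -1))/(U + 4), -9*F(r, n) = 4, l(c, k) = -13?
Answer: -5/117 ≈ -0.042735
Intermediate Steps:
F(r, n) = -4/9 (F(r, n) = -⅑*4 = -4/9)
I(z, U) = (-4/9 + z)/(4 + U) (I(z, U) = (z - 4/9)/(U + 4) = (-4/9 + z)/(4 + U))
t(g) = -13/g
1/t(I(0*(-4) + 6, 6)) = 1/(-13*(4 + 6)/(-4/9 + (0*(-4) + 6))) = 1/(-13*10/(-4/9 + (0 + 6))) = 1/(-13*10/(-4/9 + 6)) = 1/(-13/((⅒)*(50/9))) = 1/(-13/5/9) = 1/(-13*9/5) = 1/(-117/5) = -5/117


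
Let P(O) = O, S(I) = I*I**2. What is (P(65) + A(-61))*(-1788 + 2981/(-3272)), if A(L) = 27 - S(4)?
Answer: -40973219/818 ≈ -50090.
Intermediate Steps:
S(I) = I**3
A(L) = -37 (A(L) = 27 - 1*4**3 = 27 - 1*64 = 27 - 64 = -37)
(P(65) + A(-61))*(-1788 + 2981/(-3272)) = (65 - 37)*(-1788 + 2981/(-3272)) = 28*(-1788 + 2981*(-1/3272)) = 28*(-1788 - 2981/3272) = 28*(-5853317/3272) = -40973219/818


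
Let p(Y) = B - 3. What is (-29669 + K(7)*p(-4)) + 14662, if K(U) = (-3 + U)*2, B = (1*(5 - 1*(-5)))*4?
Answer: -14711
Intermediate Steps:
B = 40 (B = (1*(5 + 5))*4 = (1*10)*4 = 10*4 = 40)
K(U) = -6 + 2*U
p(Y) = 37 (p(Y) = 40 - 3 = 37)
(-29669 + K(7)*p(-4)) + 14662 = (-29669 + (-6 + 2*7)*37) + 14662 = (-29669 + (-6 + 14)*37) + 14662 = (-29669 + 8*37) + 14662 = (-29669 + 296) + 14662 = -29373 + 14662 = -14711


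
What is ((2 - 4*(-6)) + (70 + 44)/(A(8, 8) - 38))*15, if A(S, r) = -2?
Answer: 1389/4 ≈ 347.25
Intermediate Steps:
((2 - 4*(-6)) + (70 + 44)/(A(8, 8) - 38))*15 = ((2 - 4*(-6)) + (70 + 44)/(-2 - 38))*15 = ((2 + 24) + 114/(-40))*15 = (26 + 114*(-1/40))*15 = (26 - 57/20)*15 = (463/20)*15 = 1389/4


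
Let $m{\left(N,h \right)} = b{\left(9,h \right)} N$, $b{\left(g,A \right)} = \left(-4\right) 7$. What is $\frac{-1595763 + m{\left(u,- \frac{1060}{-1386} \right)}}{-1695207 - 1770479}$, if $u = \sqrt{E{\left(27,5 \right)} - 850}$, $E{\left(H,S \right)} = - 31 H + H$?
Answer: $\frac{69381}{150682} + \frac{4 i \sqrt{415}}{247549} \approx 0.46045 + 0.00032917 i$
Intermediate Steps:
$E{\left(H,S \right)} = - 30 H$
$b{\left(g,A \right)} = -28$
$u = 2 i \sqrt{415}$ ($u = \sqrt{\left(-30\right) 27 - 850} = \sqrt{-810 - 850} = \sqrt{-1660} = 2 i \sqrt{415} \approx 40.743 i$)
$m{\left(N,h \right)} = - 28 N$
$\frac{-1595763 + m{\left(u,- \frac{1060}{-1386} \right)}}{-1695207 - 1770479} = \frac{-1595763 - 28 \cdot 2 i \sqrt{415}}{-1695207 - 1770479} = \frac{-1595763 - 56 i \sqrt{415}}{-3465686} = \left(-1595763 - 56 i \sqrt{415}\right) \left(- \frac{1}{3465686}\right) = \frac{69381}{150682} + \frac{4 i \sqrt{415}}{247549}$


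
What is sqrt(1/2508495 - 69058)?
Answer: I*sqrt(434550722119787955)/2508495 ≈ 262.79*I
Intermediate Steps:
sqrt(1/2508495 - 69058) = sqrt(-173231647709/2508495) = I*sqrt(434550722119787955)/2508495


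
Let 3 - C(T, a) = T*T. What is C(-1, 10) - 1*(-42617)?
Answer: 42619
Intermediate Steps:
C(T, a) = 3 - T² (C(T, a) = 3 - T*T = 3 - T²)
C(-1, 10) - 1*(-42617) = (3 - 1*(-1)²) - 1*(-42617) = (3 - 1*1) + 42617 = (3 - 1) + 42617 = 2 + 42617 = 42619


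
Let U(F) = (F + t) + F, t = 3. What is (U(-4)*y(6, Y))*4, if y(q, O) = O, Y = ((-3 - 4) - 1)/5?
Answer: 32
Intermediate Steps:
U(F) = 3 + 2*F (U(F) = (F + 3) + F = (3 + F) + F = 3 + 2*F)
Y = -8/5 (Y = (-7 - 1)*(⅕) = -8*⅕ = -8/5 ≈ -1.6000)
(U(-4)*y(6, Y))*4 = ((3 + 2*(-4))*(-8/5))*4 = ((3 - 8)*(-8/5))*4 = -5*(-8/5)*4 = 8*4 = 32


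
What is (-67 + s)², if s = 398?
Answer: 109561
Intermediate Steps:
(-67 + s)² = (-67 + 398)² = 331² = 109561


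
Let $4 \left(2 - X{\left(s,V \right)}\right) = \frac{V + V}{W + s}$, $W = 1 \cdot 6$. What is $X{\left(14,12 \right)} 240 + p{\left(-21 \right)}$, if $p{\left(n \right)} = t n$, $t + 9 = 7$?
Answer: $450$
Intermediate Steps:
$t = -2$ ($t = -9 + 7 = -2$)
$W = 6$
$p{\left(n \right)} = - 2 n$
$X{\left(s,V \right)} = 2 - \frac{V}{2 \left(6 + s\right)}$ ($X{\left(s,V \right)} = 2 - \frac{\left(V + V\right) \frac{1}{6 + s}}{4} = 2 - \frac{2 V \frac{1}{6 + s}}{4} = 2 - \frac{V}{2 \left(6 + s\right)}$)
$X{\left(14,12 \right)} 240 + p{\left(-21 \right)} = \frac{24 - 12 + 4 \cdot 14}{2 \left(6 + 14\right)} 240 - -42 = \frac{24 - 12 + 56}{2 \cdot 20} \cdot 240 + 42 = \frac{1}{2} \cdot \frac{1}{20} \cdot 68 \cdot 240 + 42 = \frac{17}{10} \cdot 240 + 42 = 408 + 42 = 450$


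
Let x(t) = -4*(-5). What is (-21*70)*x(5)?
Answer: -29400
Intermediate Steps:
x(t) = 20
(-21*70)*x(5) = -21*70*20 = -1470*20 = -29400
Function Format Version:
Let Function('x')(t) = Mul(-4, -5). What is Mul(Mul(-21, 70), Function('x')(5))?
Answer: -29400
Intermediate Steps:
Function('x')(t) = 20
Mul(Mul(-21, 70), Function('x')(5)) = Mul(Mul(-21, 70), 20) = Mul(-1470, 20) = -29400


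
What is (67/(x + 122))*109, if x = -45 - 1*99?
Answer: -7303/22 ≈ -331.95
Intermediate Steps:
x = -144 (x = -45 - 99 = -144)
(67/(x + 122))*109 = (67/(-144 + 122))*109 = (67/(-22))*109 = (67*(-1/22))*109 = -67/22*109 = -7303/22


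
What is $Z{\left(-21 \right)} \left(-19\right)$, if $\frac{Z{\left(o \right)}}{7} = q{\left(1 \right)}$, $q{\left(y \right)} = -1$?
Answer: $133$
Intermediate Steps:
$Z{\left(o \right)} = -7$ ($Z{\left(o \right)} = 7 \left(-1\right) = -7$)
$Z{\left(-21 \right)} \left(-19\right) = \left(-7\right) \left(-19\right) = 133$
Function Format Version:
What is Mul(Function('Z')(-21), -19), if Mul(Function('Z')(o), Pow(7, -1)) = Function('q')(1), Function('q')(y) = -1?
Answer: 133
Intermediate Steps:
Function('Z')(o) = -7 (Function('Z')(o) = Mul(7, -1) = -7)
Mul(Function('Z')(-21), -19) = Mul(-7, -19) = 133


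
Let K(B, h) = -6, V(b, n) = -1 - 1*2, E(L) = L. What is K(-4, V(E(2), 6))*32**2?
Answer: -6144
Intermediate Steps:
V(b, n) = -3 (V(b, n) = -1 - 2 = -3)
K(-4, V(E(2), 6))*32**2 = -6*32**2 = -6*1024 = -6144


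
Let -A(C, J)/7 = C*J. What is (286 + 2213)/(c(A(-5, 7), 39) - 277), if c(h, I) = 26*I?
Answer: 2499/737 ≈ 3.3908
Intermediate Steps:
A(C, J) = -7*C*J
(286 + 2213)/(c(A(-5, 7), 39) - 277) = (286 + 2213)/(26*39 - 277) = 2499/(1014 - 277) = 2499/737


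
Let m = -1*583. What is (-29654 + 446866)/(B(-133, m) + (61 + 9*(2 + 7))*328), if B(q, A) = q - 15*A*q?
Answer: -208606/558321 ≈ -0.37363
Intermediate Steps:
m = -583
B(q, A) = q - 15*A*q
(-29654 + 446866)/(B(-133, m) + (61 + 9*(2 + 7))*328) = (-29654 + 446866)/(-133*(1 - 15*(-583)) + (61 + 9*(2 + 7))*328) = 417212/(-133*(1 + 8745) + (61 + 9*9)*328) = 417212/(-133*8746 + (61 + 81)*328) = 417212/(-1163218 + 142*328) = 417212/(-1163218 + 46576) = 417212/(-1116642) = 417212*(-1/1116642) = -208606/558321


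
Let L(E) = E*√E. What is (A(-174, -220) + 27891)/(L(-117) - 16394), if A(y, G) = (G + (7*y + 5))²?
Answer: -34122143720/270364849 + 730564380*I*√13/270364849 ≈ -126.21 + 9.7427*I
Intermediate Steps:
L(E) = E^(3/2)
A(y, G) = (5 + G + 7*y)² (A(y, G) = (G + (5 + 7*y))² = (5 + G + 7*y)²)
(A(-174, -220) + 27891)/(L(-117) - 16394) = ((5 - 220 + 7*(-174))² + 27891)/((-117)^(3/2) - 16394) = ((5 - 220 - 1218)² + 27891)/(-351*I*√13 - 16394) = ((-1433)² + 27891)/(-16394 - 351*I*√13) = (2053489 + 27891)/(-16394 - 351*I*√13) = 2081380/(-16394 - 351*I*√13)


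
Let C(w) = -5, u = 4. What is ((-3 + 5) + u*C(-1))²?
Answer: 324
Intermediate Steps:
((-3 + 5) + u*C(-1))² = ((-3 + 5) + 4*(-5))² = (2 - 20)² = (-18)² = 324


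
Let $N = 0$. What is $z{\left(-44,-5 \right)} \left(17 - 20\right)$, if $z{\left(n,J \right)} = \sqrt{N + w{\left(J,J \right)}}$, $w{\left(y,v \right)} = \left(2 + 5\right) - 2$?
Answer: $- 3 \sqrt{5} \approx -6.7082$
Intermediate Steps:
$w{\left(y,v \right)} = 5$ ($w{\left(y,v \right)} = 7 - 2 = 5$)
$z{\left(n,J \right)} = \sqrt{5}$ ($z{\left(n,J \right)} = \sqrt{0 + 5} = \sqrt{5}$)
$z{\left(-44,-5 \right)} \left(17 - 20\right) = \sqrt{5} \left(17 - 20\right) = \sqrt{5} \left(-3\right) = - 3 \sqrt{5}$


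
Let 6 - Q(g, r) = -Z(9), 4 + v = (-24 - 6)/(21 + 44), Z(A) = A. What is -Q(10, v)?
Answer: -15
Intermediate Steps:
v = -58/13 (v = -4 + (-24 - 6)/(21 + 44) = -4 - 30/65 = -4 - 30*1/65 = -4 - 6/13 = -58/13 ≈ -4.4615)
Q(g, r) = 15 (Q(g, r) = 6 - (-1)*9 = 6 - 1*(-9) = 6 + 9 = 15)
-Q(10, v) = -1*15 = -15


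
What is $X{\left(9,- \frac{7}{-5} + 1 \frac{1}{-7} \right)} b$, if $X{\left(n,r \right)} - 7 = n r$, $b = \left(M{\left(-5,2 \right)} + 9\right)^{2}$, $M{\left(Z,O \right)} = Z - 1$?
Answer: $\frac{5769}{35} \approx 164.83$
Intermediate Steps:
$M{\left(Z,O \right)} = -1 + Z$
$b = 9$ ($b = \left(\left(-1 - 5\right) + 9\right)^{2} = \left(-6 + 9\right)^{2} = 3^{2} = 9$)
$X{\left(n,r \right)} = 7 + n r$
$X{\left(9,- \frac{7}{-5} + 1 \frac{1}{-7} \right)} b = \left(7 + 9 \left(- \frac{7}{-5} + 1 \frac{1}{-7}\right)\right) 9 = \left(7 + 9 \left(\left(-7\right) \left(- \frac{1}{5}\right) + 1 \left(- \frac{1}{7}\right)\right)\right) 9 = \left(7 + 9 \left(\frac{7}{5} - \frac{1}{7}\right)\right) 9 = \left(7 + 9 \cdot \frac{44}{35}\right) 9 = \left(7 + \frac{396}{35}\right) 9 = \frac{641}{35} \cdot 9 = \frac{5769}{35}$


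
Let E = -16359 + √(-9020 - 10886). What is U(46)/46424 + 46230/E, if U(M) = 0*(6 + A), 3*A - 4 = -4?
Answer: -756276570/267636787 - 46230*I*√19906/267636787 ≈ -2.8258 - 0.024371*I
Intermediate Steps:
A = 0 (A = 4/3 + (⅓)*(-4) = 4/3 - 4/3 = 0)
U(M) = 0 (U(M) = 0*(6 + 0) = 0*6 = 0)
E = -16359 + I*√19906 (E = -16359 + √(-19906) = -16359 + I*√19906 ≈ -16359.0 + 141.09*I)
U(46)/46424 + 46230/E = 0/46424 + 46230/(-16359 + I*√19906) = 0*(1/46424) + 46230/(-16359 + I*√19906) = 0 + 46230/(-16359 + I*√19906) = 46230/(-16359 + I*√19906)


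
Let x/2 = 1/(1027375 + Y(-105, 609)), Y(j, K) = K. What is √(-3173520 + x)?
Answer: I*√209601297773527822/256996 ≈ 1781.4*I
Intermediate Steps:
x = 1/513992 (x = 2/(1027375 + 609) = 2/1027984 = 2*(1/1027984) = 1/513992 ≈ 1.9456e-6)
√(-3173520 + x) = √(-3173520 + 1/513992) = √(-1631163891839/513992) = I*√209601297773527822/256996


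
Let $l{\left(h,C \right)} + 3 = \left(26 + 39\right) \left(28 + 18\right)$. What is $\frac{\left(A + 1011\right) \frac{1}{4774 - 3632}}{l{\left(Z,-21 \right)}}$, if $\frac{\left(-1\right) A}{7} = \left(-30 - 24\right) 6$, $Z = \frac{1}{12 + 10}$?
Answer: $\frac{3279}{3411154} \approx 0.00096126$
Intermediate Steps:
$Z = \frac{1}{22} \approx 0.045455$
$l{\left(h,C \right)} = 2987$ ($l{\left(h,C \right)} = -3 + \left(26 + 39\right) \left(28 + 18\right) = -3 + 65 \cdot 46 = -3 + 2990 = 2987$)
$A = 2268$ ($A = - 7 \left(-30 - 24\right) 6 = - 7 \left(\left(-54\right) 6\right) = \left(-7\right) \left(-324\right) = 2268$)
$\frac{\left(A + 1011\right) \frac{1}{4774 - 3632}}{l{\left(Z,-21 \right)}} = \frac{\left(2268 + 1011\right) \frac{1}{4774 - 3632}}{2987} = \frac{3279}{1142} \cdot \frac{1}{2987} = \frac{3279}{3411154}$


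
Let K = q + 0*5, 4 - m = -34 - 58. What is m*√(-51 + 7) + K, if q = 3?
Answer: 3 + 192*I*√11 ≈ 3.0 + 636.79*I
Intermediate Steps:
m = 96 (m = 4 - (-34 - 58) = 4 - 1*(-92) = 4 + 92 = 96)
K = 3 (K = 3 + 0*5 = 3 + 0 = 3)
m*√(-51 + 7) + K = 96*√(-51 + 7) + 3 = 96*√(-44) + 3 = 96*(2*I*√11) + 3 = 192*I*√11 + 3 = 3 + 192*I*√11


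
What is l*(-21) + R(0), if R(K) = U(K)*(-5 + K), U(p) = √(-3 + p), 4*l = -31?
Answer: 651/4 - 5*I*√3 ≈ 162.75 - 8.6602*I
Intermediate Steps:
l = -31/4 (l = (¼)*(-31) = -31/4 ≈ -7.7500)
R(K) = √(-3 + K)*(-5 + K)
l*(-21) + R(0) = -31/4*(-21) + √(-3 + 0)*(-5 + 0) = 651/4 + √(-3)*(-5) = 651/4 + (I*√3)*(-5) = 651/4 - 5*I*√3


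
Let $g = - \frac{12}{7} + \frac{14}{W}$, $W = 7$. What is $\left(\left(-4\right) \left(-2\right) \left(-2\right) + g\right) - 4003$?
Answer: $- \frac{28131}{7} \approx -4018.7$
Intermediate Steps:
$g = \frac{2}{7}$ ($g = - \frac{12}{7} + \frac{14}{7} = \left(-12\right) \frac{1}{7} + 14 \cdot \frac{1}{7} = - \frac{12}{7} + 2 = \frac{2}{7} \approx 0.28571$)
$\left(\left(-4\right) \left(-2\right) \left(-2\right) + g\right) - 4003 = \left(\left(-4\right) \left(-2\right) \left(-2\right) + \frac{2}{7}\right) - 4003 = \left(8 \left(-2\right) + \frac{2}{7}\right) - 4003 = \left(-16 + \frac{2}{7}\right) - 4003 = - \frac{110}{7} - 4003 = - \frac{28131}{7}$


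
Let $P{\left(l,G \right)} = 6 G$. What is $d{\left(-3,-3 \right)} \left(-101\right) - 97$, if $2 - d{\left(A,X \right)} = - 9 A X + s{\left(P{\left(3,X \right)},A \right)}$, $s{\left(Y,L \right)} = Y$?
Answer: $-10298$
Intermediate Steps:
$d{\left(A,X \right)} = 2 - 6 X + 9 A X$ ($d{\left(A,X \right)} = 2 - \left(- 9 A X + 6 X\right) = 2 - \left(6 X - 9 A X\right) = 2 + \left(- 6 X + 9 A X\right) = 2 - 6 X + 9 A X$)
$d{\left(-3,-3 \right)} \left(-101\right) - 97 = \left(2 - -18 + 9 \left(-3\right) \left(-3\right)\right) \left(-101\right) - 97 = \left(2 + 18 + 81\right) \left(-101\right) - 97 = 101 \left(-101\right) - 97 = -10201 - 97 = -10298$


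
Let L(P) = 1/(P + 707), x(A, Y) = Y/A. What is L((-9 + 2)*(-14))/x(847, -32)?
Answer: -121/3680 ≈ -0.032880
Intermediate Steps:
L(P) = 1/(707 + P)
L((-9 + 2)*(-14))/x(847, -32) = 1/((707 + (-9 + 2)*(-14))*((-32/847))) = 1/((707 - 7*(-14))*((-32*1/847))) = 1/((707 + 98)*(-32/847)) = -847/32/805 = (1/805)*(-847/32) = -121/3680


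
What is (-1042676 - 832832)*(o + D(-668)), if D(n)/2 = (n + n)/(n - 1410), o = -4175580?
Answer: 8136753203052272/1039 ≈ 7.8313e+12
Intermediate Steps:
D(n) = 4*n/(-1410 + n) (D(n) = 2*((n + n)/(n - 1410)) = 2*((2*n)/(-1410 + n)) = 2*(2*n/(-1410 + n)) = 4*n/(-1410 + n))
(-1042676 - 832832)*(o + D(-668)) = (-1042676 - 832832)*(-4175580 + 4*(-668)/(-1410 - 668)) = -1875508*(-4175580 + 4*(-668)/(-2078)) = -1875508*(-4175580 + 4*(-668)*(-1/2078)) = -1875508*(-4175580 + 1336/1039) = -1875508*(-4338426284/1039) = 8136753203052272/1039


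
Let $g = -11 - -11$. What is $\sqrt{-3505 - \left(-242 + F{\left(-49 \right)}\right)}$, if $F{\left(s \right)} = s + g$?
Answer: $i \sqrt{3214} \approx 56.692 i$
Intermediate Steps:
$g = 0$ ($g = -11 + 11 = 0$)
$F{\left(s \right)} = s$ ($F{\left(s \right)} = s + 0 = s$)
$\sqrt{-3505 - \left(-242 + F{\left(-49 \right)}\right)} = \sqrt{-3505 + \left(242 - -49\right)} = \sqrt{-3505 + \left(242 + 49\right)} = \sqrt{-3505 + 291} = \sqrt{-3214} = i \sqrt{3214}$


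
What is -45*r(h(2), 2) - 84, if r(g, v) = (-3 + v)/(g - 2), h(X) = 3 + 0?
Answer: -39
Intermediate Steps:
h(X) = 3
r(g, v) = (-3 + v)/(-2 + g)
-45*r(h(2), 2) - 84 = -45*(-3 + 2)/(-2 + 3) - 84 = -45*(-1)/1 - 84 = -45*(-1) - 84 = 45 - 84 = -39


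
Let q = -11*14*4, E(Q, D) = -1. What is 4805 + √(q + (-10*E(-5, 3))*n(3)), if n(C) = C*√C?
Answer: 4805 + √(-616 + 30*√3) ≈ 4805.0 + 23.749*I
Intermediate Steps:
n(C) = C^(3/2)
q = -616 (q = -154*4 = -616)
4805 + √(q + (-10*E(-5, 3))*n(3)) = 4805 + √(-616 + (-10*(-1))*3^(3/2)) = 4805 + √(-616 + 10*(3*√3)) = 4805 + √(-616 + 30*√3)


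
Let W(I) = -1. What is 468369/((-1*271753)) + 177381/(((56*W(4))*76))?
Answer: -50197197357/1156580768 ≈ -43.401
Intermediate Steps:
468369/((-1*271753)) + 177381/(((56*W(4))*76)) = 468369/((-1*271753)) + 177381/(((56*(-1))*76)) = 468369/(-271753) + 177381/((-56*76)) = 468369*(-1/271753) + 177381/(-4256) = -468369/271753 + 177381*(-1/4256) = -468369/271753 - 177381/4256 = -50197197357/1156580768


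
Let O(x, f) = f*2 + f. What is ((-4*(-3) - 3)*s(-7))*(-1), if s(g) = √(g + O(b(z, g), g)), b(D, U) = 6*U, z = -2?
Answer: -18*I*√7 ≈ -47.624*I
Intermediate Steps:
O(x, f) = 3*f (O(x, f) = 2*f + f = 3*f)
s(g) = 2*√g (s(g) = √(g + 3*g) = √(4*g) = 2*√g)
((-4*(-3) - 3)*s(-7))*(-1) = ((-4*(-3) - 3)*(2*√(-7)))*(-1) = ((12 - 3)*(2*(I*√7)))*(-1) = (9*(2*I*√7))*(-1) = (18*I*√7)*(-1) = -18*I*√7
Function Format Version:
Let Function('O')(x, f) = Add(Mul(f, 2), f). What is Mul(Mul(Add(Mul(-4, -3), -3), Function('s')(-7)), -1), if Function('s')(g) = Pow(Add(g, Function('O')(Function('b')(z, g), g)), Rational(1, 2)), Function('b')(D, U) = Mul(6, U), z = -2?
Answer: Mul(-18, I, Pow(7, Rational(1, 2))) ≈ Mul(-47.624, I)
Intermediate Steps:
Function('O')(x, f) = Mul(3, f) (Function('O')(x, f) = Add(Mul(2, f), f) = Mul(3, f))
Function('s')(g) = Mul(2, Pow(g, Rational(1, 2))) (Function('s')(g) = Pow(Add(g, Mul(3, g)), Rational(1, 2)) = Pow(Mul(4, g), Rational(1, 2)) = Mul(2, Pow(g, Rational(1, 2))))
Mul(Mul(Add(Mul(-4, -3), -3), Function('s')(-7)), -1) = Mul(Mul(Add(Mul(-4, -3), -3), Mul(2, Pow(-7, Rational(1, 2)))), -1) = Mul(Mul(Add(12, -3), Mul(2, Mul(I, Pow(7, Rational(1, 2))))), -1) = Mul(Mul(9, Mul(2, I, Pow(7, Rational(1, 2)))), -1) = Mul(Mul(18, I, Pow(7, Rational(1, 2))), -1) = Mul(-18, I, Pow(7, Rational(1, 2)))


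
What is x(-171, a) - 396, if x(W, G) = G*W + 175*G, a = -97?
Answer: -784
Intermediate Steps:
x(W, G) = 175*G + G*W
x(-171, a) - 396 = -97*(175 - 171) - 396 = -97*4 - 396 = -388 - 396 = -784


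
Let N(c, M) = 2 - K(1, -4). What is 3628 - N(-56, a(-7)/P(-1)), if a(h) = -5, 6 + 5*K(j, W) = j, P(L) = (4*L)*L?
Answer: 3625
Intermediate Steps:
P(L) = 4*L²
K(j, W) = -6/5 + j/5
N(c, M) = 3 (N(c, M) = 2 - (-6/5 + (⅕)*1) = 2 - (-6/5 + ⅕) = 2 - 1*(-1) = 2 + 1 = 3)
3628 - N(-56, a(-7)/P(-1)) = 3628 - 1*3 = 3628 - 3 = 3625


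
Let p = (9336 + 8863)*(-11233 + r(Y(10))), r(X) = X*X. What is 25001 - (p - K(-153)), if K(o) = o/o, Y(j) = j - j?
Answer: 204454369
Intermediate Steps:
Y(j) = 0
K(o) = 1
r(X) = X²
p = -204429367 (p = (9336 + 8863)*(-11233 + 0²) = 18199*(-11233 + 0) = 18199*(-11233) = -204429367)
25001 - (p - K(-153)) = 25001 - (-204429367 - 1*1) = 25001 - (-204429367 - 1) = 25001 - 1*(-204429368) = 25001 + 204429368 = 204454369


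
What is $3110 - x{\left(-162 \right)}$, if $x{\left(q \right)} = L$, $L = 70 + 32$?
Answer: $3008$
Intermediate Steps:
$L = 102$
$x{\left(q \right)} = 102$
$3110 - x{\left(-162 \right)} = 3110 - 102 = 3008$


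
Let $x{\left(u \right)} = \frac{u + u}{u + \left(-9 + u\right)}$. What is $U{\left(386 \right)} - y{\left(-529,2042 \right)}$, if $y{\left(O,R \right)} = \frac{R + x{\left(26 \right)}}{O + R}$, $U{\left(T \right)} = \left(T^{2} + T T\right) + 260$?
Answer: $\frac{19403889010}{65059} \approx 2.9825 \cdot 10^{5}$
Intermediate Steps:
$U{\left(T \right)} = 260 + 2 T^{2}$ ($U{\left(T \right)} = \left(T^{2} + T^{2}\right) + 260 = 2 T^{2} + 260 = 260 + 2 T^{2}$)
$x{\left(u \right)} = \frac{2 u}{-9 + 2 u}$
$y{\left(O,R \right)} = \frac{\frac{52}{43} + R}{O + R}$ ($y{\left(O,R \right)} = \frac{R + 2 \cdot 26 \frac{1}{-9 + 2 \cdot 26}}{O + R} = \frac{R + 2 \cdot 26 \frac{1}{-9 + 52}}{O + R} = \frac{R + 2 \cdot 26 \cdot \frac{1}{43}}{O + R} = \frac{R + \frac{52}{43}}{O + R} = \frac{\frac{52}{43} + R}{O + R}$)
$U{\left(386 \right)} - y{\left(-529,2042 \right)} = \left(260 + 2 \cdot 386^{2}\right) - \frac{\frac{52}{43} + 2042}{-529 + 2042} = \left(260 + 2 \cdot 148996\right) - \frac{1}{1513} \cdot \frac{87858}{43} = \left(260 + 297992\right) - \frac{1}{1513} \cdot \frac{87858}{43} = 298252 - \frac{87858}{65059} = \frac{19403889010}{65059}$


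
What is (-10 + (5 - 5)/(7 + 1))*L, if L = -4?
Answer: 40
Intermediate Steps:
(-10 + (5 - 5)/(7 + 1))*L = (-10 + (5 - 5)/(7 + 1))*(-4) = (-10 + 0/8)*(-4) = (-10 + 0*(⅛))*(-4) = (-10 + 0)*(-4) = -10*(-4) = 40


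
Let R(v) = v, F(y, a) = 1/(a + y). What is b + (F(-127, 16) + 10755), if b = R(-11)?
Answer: 1192583/111 ≈ 10744.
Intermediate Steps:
b = -11
b + (F(-127, 16) + 10755) = -11 + (1/(16 - 127) + 10755) = -11 + (1/(-111) + 10755) = -11 + (-1/111 + 10755) = -11 + 1193804/111 = 1192583/111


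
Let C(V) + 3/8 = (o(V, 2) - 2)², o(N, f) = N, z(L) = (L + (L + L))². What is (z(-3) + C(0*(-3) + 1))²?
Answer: 426409/64 ≈ 6662.6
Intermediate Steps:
z(L) = 9*L² (z(L) = (L + 2*L)² = (3*L)² = 9*L²)
C(V) = -3/8 + (-2 + V)² (C(V) = -3/8 + (V - 2)² = -3/8 + (-2 + V)²)
(z(-3) + C(0*(-3) + 1))² = (9*(-3)² + (-3/8 + (-2 + (0*(-3) + 1))²))² = (9*9 + (-3/8 + (-2 + (0 + 1))²))² = (81 + (-3/8 + (-2 + 1)²))² = (81 + (-3/8 + (-1)²))² = (81 + (-3/8 + 1))² = (81 + 5/8)² = (653/8)² = 426409/64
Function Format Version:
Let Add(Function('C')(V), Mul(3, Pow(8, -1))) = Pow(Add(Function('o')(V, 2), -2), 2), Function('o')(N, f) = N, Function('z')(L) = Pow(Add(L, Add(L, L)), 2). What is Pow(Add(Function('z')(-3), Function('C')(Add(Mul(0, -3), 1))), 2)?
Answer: Rational(426409, 64) ≈ 6662.6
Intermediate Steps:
Function('z')(L) = Mul(9, Pow(L, 2)) (Function('z')(L) = Pow(Add(L, Mul(2, L)), 2) = Pow(Mul(3, L), 2) = Mul(9, Pow(L, 2)))
Function('C')(V) = Add(Rational(-3, 8), Pow(Add(-2, V), 2)) (Function('C')(V) = Add(Rational(-3, 8), Pow(Add(V, -2), 2)) = Add(Rational(-3, 8), Pow(Add(-2, V), 2)))
Pow(Add(Function('z')(-3), Function('C')(Add(Mul(0, -3), 1))), 2) = Pow(Add(Mul(9, Pow(-3, 2)), Add(Rational(-3, 8), Pow(Add(-2, Add(Mul(0, -3), 1)), 2))), 2) = Pow(Add(Mul(9, 9), Add(Rational(-3, 8), Pow(Add(-2, Add(0, 1)), 2))), 2) = Pow(Add(81, Add(Rational(-3, 8), Pow(Add(-2, 1), 2))), 2) = Pow(Add(81, Add(Rational(-3, 8), Pow(-1, 2))), 2) = Pow(Add(81, Add(Rational(-3, 8), 1)), 2) = Pow(Add(81, Rational(5, 8)), 2) = Pow(Rational(653, 8), 2) = Rational(426409, 64)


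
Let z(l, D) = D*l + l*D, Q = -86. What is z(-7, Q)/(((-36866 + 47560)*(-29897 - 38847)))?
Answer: -301/183787084 ≈ -1.6378e-6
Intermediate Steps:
z(l, D) = 2*D*l (z(l, D) = D*l + D*l = 2*D*l)
z(-7, Q)/(((-36866 + 47560)*(-29897 - 38847))) = (2*(-86)*(-7))/(((-36866 + 47560)*(-29897 - 38847))) = 1204/((10694*(-68744))) = 1204/(-735148336) = 1204*(-1/735148336) = -301/183787084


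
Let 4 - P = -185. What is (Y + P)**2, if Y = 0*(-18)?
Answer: 35721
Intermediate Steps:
P = 189 (P = 4 - 1*(-185) = 4 + 185 = 189)
Y = 0
(Y + P)**2 = (0 + 189)**2 = 189**2 = 35721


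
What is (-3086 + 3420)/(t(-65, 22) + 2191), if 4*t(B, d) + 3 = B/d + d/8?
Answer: 58784/385475 ≈ 0.15250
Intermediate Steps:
t(B, d) = -¾ + d/32 + B/(4*d) (t(B, d) = -¾ + (B/d + d/8)/4 = -¾ + (d/8 + B/d)/4 = -¾ + (d/32 + B/(4*d)) = -¾ + d/32 + B/(4*d))
(-3086 + 3420)/(t(-65, 22) + 2191) = (-3086 + 3420)/((1/32)*(8*(-65) + 22*(-24 + 22))/22 + 2191) = 334/((1/32)*(1/22)*(-520 + 22*(-2)) + 2191) = 334/((1/32)*(1/22)*(-520 - 44) + 2191) = 334/((1/32)*(1/22)*(-564) + 2191) = 334/(-141/176 + 2191) = 334/(385475/176) = 334*(176/385475) = 58784/385475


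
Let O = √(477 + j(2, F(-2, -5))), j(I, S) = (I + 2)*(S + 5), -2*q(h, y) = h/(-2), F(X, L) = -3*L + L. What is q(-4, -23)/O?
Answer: -√537/537 ≈ -0.043153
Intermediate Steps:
F(X, L) = -2*L
q(h, y) = h/4 (q(h, y) = -h/(2*(-2)) = -h*(-1)/(2*2) = -(-1)*h/4 = h/4)
j(I, S) = (2 + I)*(5 + S)
O = √537 (O = √(477 + (10 + 2*(-2*(-5)) + 5*2 + 2*(-2*(-5)))) = √(477 + (10 + 2*10 + 10 + 2*10)) = √(477 + (10 + 20 + 10 + 20)) = √(477 + 60) = √537 ≈ 23.173)
q(-4, -23)/O = ((¼)*(-4))/(√537) = -√537/537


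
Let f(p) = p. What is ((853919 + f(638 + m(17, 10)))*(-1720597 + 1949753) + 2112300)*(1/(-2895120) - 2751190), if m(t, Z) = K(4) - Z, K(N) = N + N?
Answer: -38994476959577026894547/72378 ≈ -5.3876e+17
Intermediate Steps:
K(N) = 2*N
m(t, Z) = 8 - Z (m(t, Z) = 2*4 - Z = 8 - Z)
((853919 + f(638 + m(17, 10)))*(-1720597 + 1949753) + 2112300)*(1/(-2895120) - 2751190) = ((853919 + (638 + (8 - 1*10)))*(-1720597 + 1949753) + 2112300)*(1/(-2895120) - 2751190) = ((853919 + (638 + (8 - 10)))*229156 + 2112300)*(-1/2895120 - 2751190) = ((853919 + (638 - 2))*229156 + 2112300)*(-7965025192801/2895120) = ((853919 + 636)*229156 + 2112300)*(-7965025192801/2895120) = (854555*229156 + 2112300)*(-7965025192801/2895120) = (195826405580 + 2112300)*(-7965025192801/2895120) = 195828517880*(-7965025192801/2895120) = -38994476959577026894547/72378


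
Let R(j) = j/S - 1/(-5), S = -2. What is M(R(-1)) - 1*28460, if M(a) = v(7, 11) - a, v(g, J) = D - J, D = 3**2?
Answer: -284627/10 ≈ -28463.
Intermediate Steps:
D = 9
R(j) = 1/5 - j/2 (R(j) = j/(-2) - 1/(-5) = j*(-1/2) - 1*(-1/5) = -j/2 + 1/5 = 1/5 - j/2)
v(g, J) = 9 - J
M(a) = -2 - a (M(a) = (9 - 1*11) - a = (9 - 11) - a = -2 - a)
M(R(-1)) - 1*28460 = (-2 - (1/5 - 1/2*(-1))) - 1*28460 = (-2 - (1/5 + 1/2)) - 28460 = (-2 - 1*7/10) - 28460 = (-2 - 7/10) - 28460 = -27/10 - 28460 = -284627/10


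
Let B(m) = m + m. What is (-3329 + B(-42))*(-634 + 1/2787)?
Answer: 6030624241/2787 ≈ 2.1638e+6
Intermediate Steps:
B(m) = 2*m
(-3329 + B(-42))*(-634 + 1/2787) = (-3329 + 2*(-42))*(-634 + 1/2787) = (-3329 - 84)*(-634 + 1/2787) = -3413*(-1766957/2787) = 6030624241/2787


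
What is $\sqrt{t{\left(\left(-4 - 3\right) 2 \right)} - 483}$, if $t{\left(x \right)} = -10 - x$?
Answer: $i \sqrt{479} \approx 21.886 i$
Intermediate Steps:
$\sqrt{t{\left(\left(-4 - 3\right) 2 \right)} - 483} = \sqrt{\left(-10 - \left(-4 - 3\right) 2\right) - 483} = \sqrt{\left(-10 - \left(-7\right) 2\right) - 483} = \sqrt{\left(-10 - -14\right) - 483} = \sqrt{\left(-10 + 14\right) - 483} = \sqrt{4 - 483} = \sqrt{-479} = i \sqrt{479}$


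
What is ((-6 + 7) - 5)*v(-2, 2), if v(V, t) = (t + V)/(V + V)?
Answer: 0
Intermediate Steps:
v(V, t) = (V + t)/(2*V) (v(V, t) = (V + t)/((2*V)) = (V + t)*(1/(2*V)) = (V + t)/(2*V))
((-6 + 7) - 5)*v(-2, 2) = ((-6 + 7) - 5)*((½)*(-2 + 2)/(-2)) = (1 - 5)*((½)*(-½)*0) = -4*0 = 0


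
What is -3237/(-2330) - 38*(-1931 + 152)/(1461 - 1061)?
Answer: 7940373/46600 ≈ 170.39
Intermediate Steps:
-3237/(-2330) - 38*(-1931 + 152)/(1461 - 1061) = -3237*(-1/2330) - 38/(400/(-1779)) = 3237/2330 - 38/(400*(-1/1779)) = 3237/2330 - 38/(-400/1779) = 3237/2330 - 38*(-1779/400) = 3237/2330 + 33801/200 = 7940373/46600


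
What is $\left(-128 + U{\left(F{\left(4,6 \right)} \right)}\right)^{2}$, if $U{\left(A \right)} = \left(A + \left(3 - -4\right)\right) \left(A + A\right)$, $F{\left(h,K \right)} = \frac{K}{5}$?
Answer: $\frac{7333264}{625} \approx 11733.0$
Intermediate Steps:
$F{\left(h,K \right)} = \frac{K}{5}$ ($F{\left(h,K \right)} = K \frac{1}{5} = \frac{K}{5}$)
$U{\left(A \right)} = 2 A \left(7 + A\right)$ ($U{\left(A \right)} = \left(A + \left(3 + 4\right)\right) 2 A = \left(A + 7\right) 2 A = \left(7 + A\right) 2 A = 2 A \left(7 + A\right)$)
$\left(-128 + U{\left(F{\left(4,6 \right)} \right)}\right)^{2} = \left(-128 + 2 \cdot \frac{1}{5} \cdot 6 \left(7 + \frac{1}{5} \cdot 6\right)\right)^{2} = \left(-128 + 2 \cdot \frac{6}{5} \left(7 + \frac{6}{5}\right)\right)^{2} = \left(-128 + 2 \cdot \frac{6}{5} \cdot \frac{41}{5}\right)^{2} = \left(-128 + \frac{492}{25}\right)^{2} = \left(- \frac{2708}{25}\right)^{2} = \frac{7333264}{625}$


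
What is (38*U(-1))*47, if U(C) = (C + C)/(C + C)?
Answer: 1786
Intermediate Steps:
U(C) = 1 (U(C) = (2*C)/((2*C)) = (2*C)*(1/(2*C)) = 1)
(38*U(-1))*47 = (38*1)*47 = 38*47 = 1786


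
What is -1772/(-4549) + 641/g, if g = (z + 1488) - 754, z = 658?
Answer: 5382533/6332208 ≈ 0.85002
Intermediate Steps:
g = 1392 (g = (658 + 1488) - 754 = 2146 - 754 = 1392)
-1772/(-4549) + 641/g = -1772/(-4549) + 641/1392 = -1772*(-1/4549) + 641*(1/1392) = 1772/4549 + 641/1392 = 5382533/6332208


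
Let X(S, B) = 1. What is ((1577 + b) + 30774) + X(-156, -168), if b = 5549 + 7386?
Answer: 45287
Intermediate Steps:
b = 12935
((1577 + b) + 30774) + X(-156, -168) = ((1577 + 12935) + 30774) + 1 = (14512 + 30774) + 1 = 45286 + 1 = 45287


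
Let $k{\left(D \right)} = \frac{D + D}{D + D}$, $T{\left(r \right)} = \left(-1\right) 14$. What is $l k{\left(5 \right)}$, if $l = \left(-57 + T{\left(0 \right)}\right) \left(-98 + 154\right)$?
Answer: $-3976$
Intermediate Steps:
$T{\left(r \right)} = -14$
$k{\left(D \right)} = 1$ ($k{\left(D \right)} = \frac{2 D}{2 D} = 2 D \frac{1}{2 D} = 1$)
$l = -3976$ ($l = \left(-57 - 14\right) \left(-98 + 154\right) = \left(-71\right) 56 = -3976$)
$l k{\left(5 \right)} = \left(-3976\right) 1 = -3976$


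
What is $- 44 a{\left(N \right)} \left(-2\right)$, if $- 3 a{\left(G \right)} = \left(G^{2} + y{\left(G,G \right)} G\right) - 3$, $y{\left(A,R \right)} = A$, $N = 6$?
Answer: $-2024$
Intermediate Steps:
$a{\left(G \right)} = 1 - \frac{2 G^{2}}{3}$ ($a{\left(G \right)} = - \frac{\left(G^{2} + G G\right) - 3}{3} = - \frac{\left(G^{2} + G^{2}\right) - 3}{3} = - \frac{2 G^{2} - 3}{3} = - \frac{-3 + 2 G^{2}}{3} = 1 - \frac{2 G^{2}}{3}$)
$- 44 a{\left(N \right)} \left(-2\right) = - 44 \left(1 - \frac{2 \cdot 6^{2}}{3}\right) \left(-2\right) = - 44 \left(1 - 24\right) \left(-2\right) = \left(-44\right) \left(-23\right) \left(-2\right) = 1012 \left(-2\right) = -2024$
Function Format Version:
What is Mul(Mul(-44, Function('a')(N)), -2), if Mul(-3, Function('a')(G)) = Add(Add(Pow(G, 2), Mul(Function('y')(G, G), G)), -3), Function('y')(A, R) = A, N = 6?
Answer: -2024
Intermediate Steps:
Function('a')(G) = Add(1, Mul(Rational(-2, 3), Pow(G, 2))) (Function('a')(G) = Mul(Rational(-1, 3), Add(Add(Pow(G, 2), Mul(G, G)), -3)) = Mul(Rational(-1, 3), Add(Add(Pow(G, 2), Pow(G, 2)), -3)) = Mul(Rational(-1, 3), Add(Mul(2, Pow(G, 2)), -3)) = Mul(Rational(-1, 3), Add(-3, Mul(2, Pow(G, 2)))) = Add(1, Mul(Rational(-2, 3), Pow(G, 2))))
Mul(Mul(-44, Function('a')(N)), -2) = Mul(Mul(-44, Add(1, Mul(Rational(-2, 3), Pow(6, 2)))), -2) = Mul(Mul(-44, Add(1, Mul(Rational(-2, 3), 36))), -2) = Mul(Mul(-44, Add(1, -24)), -2) = Mul(Mul(-44, -23), -2) = Mul(1012, -2) = -2024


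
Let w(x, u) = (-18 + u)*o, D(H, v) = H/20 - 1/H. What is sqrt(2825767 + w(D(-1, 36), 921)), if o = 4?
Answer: sqrt(2829379) ≈ 1682.1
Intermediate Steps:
D(H, v) = -1/H + H/20 (D(H, v) = H*(1/20) - 1/H = H/20 - 1/H = -1/H + H/20)
w(x, u) = -72 + 4*u (w(x, u) = (-18 + u)*4 = -72 + 4*u)
sqrt(2825767 + w(D(-1, 36), 921)) = sqrt(2825767 + (-72 + 4*921)) = sqrt(2825767 + (-72 + 3684)) = sqrt(2825767 + 3612) = sqrt(2829379)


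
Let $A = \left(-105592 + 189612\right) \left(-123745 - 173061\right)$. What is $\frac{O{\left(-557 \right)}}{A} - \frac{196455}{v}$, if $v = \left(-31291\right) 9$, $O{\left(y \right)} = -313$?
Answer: $\frac{1633041392640449}{2340971090984760} \approx 0.69759$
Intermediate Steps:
$v = -281619$
$A = -24937640120$ ($A = 84020 \left(-296806\right) = -24937640120$)
$\frac{O{\left(-557 \right)}}{A} - \frac{196455}{v} = - \frac{313}{-24937640120} - \frac{196455}{-281619} = \left(-313\right) \left(- \frac{1}{24937640120}\right) - - \frac{65485}{93873} = \frac{313}{24937640120} + \frac{65485}{93873} = \frac{1633041392640449}{2340971090984760}$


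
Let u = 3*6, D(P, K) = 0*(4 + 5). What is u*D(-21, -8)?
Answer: 0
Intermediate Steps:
D(P, K) = 0 (D(P, K) = 0*9 = 0)
u = 18
u*D(-21, -8) = 18*0 = 0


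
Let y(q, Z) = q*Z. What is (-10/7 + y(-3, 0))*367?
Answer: -3670/7 ≈ -524.29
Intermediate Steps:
y(q, Z) = Z*q
(-10/7 + y(-3, 0))*367 = (-10/7 + 0*(-3))*367 = (-10*1/7 + 0)*367 = (-10/7 + 0)*367 = -10/7*367 = -3670/7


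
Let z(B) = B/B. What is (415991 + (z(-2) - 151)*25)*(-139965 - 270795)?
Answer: -169332113160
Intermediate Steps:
z(B) = 1
(415991 + (z(-2) - 151)*25)*(-139965 - 270795) = (415991 + (1 - 151)*25)*(-139965 - 270795) = (415991 - 150*25)*(-410760) = (415991 - 3750)*(-410760) = 412241*(-410760) = -169332113160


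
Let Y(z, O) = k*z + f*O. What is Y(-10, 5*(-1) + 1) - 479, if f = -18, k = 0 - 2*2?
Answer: -367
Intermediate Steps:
k = -4 (k = 0 - 4 = -4)
Y(z, O) = -18*O - 4*z (Y(z, O) = -4*z - 18*O = -18*O - 4*z)
Y(-10, 5*(-1) + 1) - 479 = (-18*(5*(-1) + 1) - 4*(-10)) - 479 = (-18*(-5 + 1) + 40) - 479 = (-18*(-4) + 40) - 479 = (72 + 40) - 479 = 112 - 479 = -367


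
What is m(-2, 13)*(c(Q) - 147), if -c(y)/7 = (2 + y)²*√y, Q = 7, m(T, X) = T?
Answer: 294 + 1134*√7 ≈ 3294.3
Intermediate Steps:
c(y) = -7*√y*(2 + y)² (c(y) = -7*(2 + y)²*√y = -7*√y*(2 + y)²)
m(-2, 13)*(c(Q) - 147) = -2*(-7*√7*(2 + 7)² - 147) = -2*(-7*√7*9² - 147) = -2*(-7*√7*81 - 147) = -2*(-567*√7 - 147) = -2*(-147 - 567*√7) = 294 + 1134*√7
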